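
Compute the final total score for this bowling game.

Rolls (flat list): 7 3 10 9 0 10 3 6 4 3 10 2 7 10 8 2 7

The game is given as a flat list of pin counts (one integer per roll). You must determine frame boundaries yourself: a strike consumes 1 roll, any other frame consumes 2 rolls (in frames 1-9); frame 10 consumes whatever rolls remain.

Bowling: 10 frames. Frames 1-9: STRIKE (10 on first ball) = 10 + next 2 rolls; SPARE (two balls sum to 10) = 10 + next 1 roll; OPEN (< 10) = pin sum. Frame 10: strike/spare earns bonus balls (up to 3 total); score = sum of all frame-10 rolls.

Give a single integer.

Answer: 148

Derivation:
Frame 1: SPARE (7+3=10). 10 + next roll (10) = 20. Cumulative: 20
Frame 2: STRIKE. 10 + next two rolls (9+0) = 19. Cumulative: 39
Frame 3: OPEN (9+0=9). Cumulative: 48
Frame 4: STRIKE. 10 + next two rolls (3+6) = 19. Cumulative: 67
Frame 5: OPEN (3+6=9). Cumulative: 76
Frame 6: OPEN (4+3=7). Cumulative: 83
Frame 7: STRIKE. 10 + next two rolls (2+7) = 19. Cumulative: 102
Frame 8: OPEN (2+7=9). Cumulative: 111
Frame 9: STRIKE. 10 + next two rolls (8+2) = 20. Cumulative: 131
Frame 10: SPARE. Sum of all frame-10 rolls (8+2+7) = 17. Cumulative: 148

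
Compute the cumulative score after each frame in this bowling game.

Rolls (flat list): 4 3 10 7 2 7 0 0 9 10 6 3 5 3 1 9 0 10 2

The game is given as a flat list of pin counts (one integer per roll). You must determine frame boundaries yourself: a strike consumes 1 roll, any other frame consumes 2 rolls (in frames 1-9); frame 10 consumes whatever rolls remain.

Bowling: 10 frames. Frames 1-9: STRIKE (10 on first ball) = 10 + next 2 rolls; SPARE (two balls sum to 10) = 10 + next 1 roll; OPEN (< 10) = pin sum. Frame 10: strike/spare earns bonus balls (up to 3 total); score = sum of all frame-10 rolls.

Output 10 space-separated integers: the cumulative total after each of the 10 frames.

Frame 1: OPEN (4+3=7). Cumulative: 7
Frame 2: STRIKE. 10 + next two rolls (7+2) = 19. Cumulative: 26
Frame 3: OPEN (7+2=9). Cumulative: 35
Frame 4: OPEN (7+0=7). Cumulative: 42
Frame 5: OPEN (0+9=9). Cumulative: 51
Frame 6: STRIKE. 10 + next two rolls (6+3) = 19. Cumulative: 70
Frame 7: OPEN (6+3=9). Cumulative: 79
Frame 8: OPEN (5+3=8). Cumulative: 87
Frame 9: SPARE (1+9=10). 10 + next roll (0) = 10. Cumulative: 97
Frame 10: SPARE. Sum of all frame-10 rolls (0+10+2) = 12. Cumulative: 109

Answer: 7 26 35 42 51 70 79 87 97 109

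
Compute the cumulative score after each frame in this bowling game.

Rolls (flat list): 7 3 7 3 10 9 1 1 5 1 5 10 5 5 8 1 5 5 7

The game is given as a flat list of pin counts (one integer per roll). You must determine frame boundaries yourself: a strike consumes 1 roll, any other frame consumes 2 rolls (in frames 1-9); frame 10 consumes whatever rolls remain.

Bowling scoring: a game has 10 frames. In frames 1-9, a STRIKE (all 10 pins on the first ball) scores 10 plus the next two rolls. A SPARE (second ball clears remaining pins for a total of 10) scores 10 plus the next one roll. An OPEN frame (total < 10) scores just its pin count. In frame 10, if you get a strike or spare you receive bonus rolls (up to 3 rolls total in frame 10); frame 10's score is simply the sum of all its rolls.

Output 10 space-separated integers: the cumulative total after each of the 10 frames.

Frame 1: SPARE (7+3=10). 10 + next roll (7) = 17. Cumulative: 17
Frame 2: SPARE (7+3=10). 10 + next roll (10) = 20. Cumulative: 37
Frame 3: STRIKE. 10 + next two rolls (9+1) = 20. Cumulative: 57
Frame 4: SPARE (9+1=10). 10 + next roll (1) = 11. Cumulative: 68
Frame 5: OPEN (1+5=6). Cumulative: 74
Frame 6: OPEN (1+5=6). Cumulative: 80
Frame 7: STRIKE. 10 + next two rolls (5+5) = 20. Cumulative: 100
Frame 8: SPARE (5+5=10). 10 + next roll (8) = 18. Cumulative: 118
Frame 9: OPEN (8+1=9). Cumulative: 127
Frame 10: SPARE. Sum of all frame-10 rolls (5+5+7) = 17. Cumulative: 144

Answer: 17 37 57 68 74 80 100 118 127 144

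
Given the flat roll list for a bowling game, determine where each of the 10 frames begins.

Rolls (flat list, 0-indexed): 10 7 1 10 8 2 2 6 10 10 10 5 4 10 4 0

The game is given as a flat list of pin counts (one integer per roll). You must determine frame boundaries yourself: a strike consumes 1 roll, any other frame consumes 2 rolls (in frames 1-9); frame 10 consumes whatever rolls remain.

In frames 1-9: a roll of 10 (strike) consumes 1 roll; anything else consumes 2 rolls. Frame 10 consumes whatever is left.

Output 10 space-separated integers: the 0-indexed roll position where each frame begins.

Frame 1 starts at roll index 0: roll=10 (strike), consumes 1 roll
Frame 2 starts at roll index 1: rolls=7,1 (sum=8), consumes 2 rolls
Frame 3 starts at roll index 3: roll=10 (strike), consumes 1 roll
Frame 4 starts at roll index 4: rolls=8,2 (sum=10), consumes 2 rolls
Frame 5 starts at roll index 6: rolls=2,6 (sum=8), consumes 2 rolls
Frame 6 starts at roll index 8: roll=10 (strike), consumes 1 roll
Frame 7 starts at roll index 9: roll=10 (strike), consumes 1 roll
Frame 8 starts at roll index 10: roll=10 (strike), consumes 1 roll
Frame 9 starts at roll index 11: rolls=5,4 (sum=9), consumes 2 rolls
Frame 10 starts at roll index 13: 3 remaining rolls

Answer: 0 1 3 4 6 8 9 10 11 13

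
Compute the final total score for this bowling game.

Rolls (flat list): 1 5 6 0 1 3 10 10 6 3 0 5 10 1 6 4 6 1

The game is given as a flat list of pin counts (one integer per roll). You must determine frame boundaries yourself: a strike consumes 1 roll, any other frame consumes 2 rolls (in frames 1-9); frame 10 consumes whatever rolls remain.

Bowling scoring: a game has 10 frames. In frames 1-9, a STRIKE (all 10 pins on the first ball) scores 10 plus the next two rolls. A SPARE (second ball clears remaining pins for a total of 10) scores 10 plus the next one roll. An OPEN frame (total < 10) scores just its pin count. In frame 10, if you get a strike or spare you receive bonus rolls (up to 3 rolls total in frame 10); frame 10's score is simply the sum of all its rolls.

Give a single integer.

Answer: 110

Derivation:
Frame 1: OPEN (1+5=6). Cumulative: 6
Frame 2: OPEN (6+0=6). Cumulative: 12
Frame 3: OPEN (1+3=4). Cumulative: 16
Frame 4: STRIKE. 10 + next two rolls (10+6) = 26. Cumulative: 42
Frame 5: STRIKE. 10 + next two rolls (6+3) = 19. Cumulative: 61
Frame 6: OPEN (6+3=9). Cumulative: 70
Frame 7: OPEN (0+5=5). Cumulative: 75
Frame 8: STRIKE. 10 + next two rolls (1+6) = 17. Cumulative: 92
Frame 9: OPEN (1+6=7). Cumulative: 99
Frame 10: SPARE. Sum of all frame-10 rolls (4+6+1) = 11. Cumulative: 110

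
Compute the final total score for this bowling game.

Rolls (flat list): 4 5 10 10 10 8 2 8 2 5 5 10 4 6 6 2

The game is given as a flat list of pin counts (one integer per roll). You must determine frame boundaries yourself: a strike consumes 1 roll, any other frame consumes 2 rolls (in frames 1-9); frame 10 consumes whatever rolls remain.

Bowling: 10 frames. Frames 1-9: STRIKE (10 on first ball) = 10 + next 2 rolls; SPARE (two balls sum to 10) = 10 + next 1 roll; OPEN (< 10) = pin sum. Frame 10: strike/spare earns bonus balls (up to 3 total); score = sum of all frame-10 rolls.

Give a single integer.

Frame 1: OPEN (4+5=9). Cumulative: 9
Frame 2: STRIKE. 10 + next two rolls (10+10) = 30. Cumulative: 39
Frame 3: STRIKE. 10 + next two rolls (10+8) = 28. Cumulative: 67
Frame 4: STRIKE. 10 + next two rolls (8+2) = 20. Cumulative: 87
Frame 5: SPARE (8+2=10). 10 + next roll (8) = 18. Cumulative: 105
Frame 6: SPARE (8+2=10). 10 + next roll (5) = 15. Cumulative: 120
Frame 7: SPARE (5+5=10). 10 + next roll (10) = 20. Cumulative: 140
Frame 8: STRIKE. 10 + next two rolls (4+6) = 20. Cumulative: 160
Frame 9: SPARE (4+6=10). 10 + next roll (6) = 16. Cumulative: 176
Frame 10: OPEN. Sum of all frame-10 rolls (6+2) = 8. Cumulative: 184

Answer: 184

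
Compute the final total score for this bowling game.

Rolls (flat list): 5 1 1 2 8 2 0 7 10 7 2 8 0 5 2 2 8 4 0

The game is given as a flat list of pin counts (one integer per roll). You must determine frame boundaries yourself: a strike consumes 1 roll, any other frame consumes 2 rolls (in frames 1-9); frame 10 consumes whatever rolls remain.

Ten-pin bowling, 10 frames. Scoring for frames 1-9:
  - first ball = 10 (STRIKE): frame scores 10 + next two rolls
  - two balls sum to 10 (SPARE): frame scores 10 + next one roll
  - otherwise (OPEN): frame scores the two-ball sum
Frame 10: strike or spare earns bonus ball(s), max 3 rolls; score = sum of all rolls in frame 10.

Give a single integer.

Answer: 87

Derivation:
Frame 1: OPEN (5+1=6). Cumulative: 6
Frame 2: OPEN (1+2=3). Cumulative: 9
Frame 3: SPARE (8+2=10). 10 + next roll (0) = 10. Cumulative: 19
Frame 4: OPEN (0+7=7). Cumulative: 26
Frame 5: STRIKE. 10 + next two rolls (7+2) = 19. Cumulative: 45
Frame 6: OPEN (7+2=9). Cumulative: 54
Frame 7: OPEN (8+0=8). Cumulative: 62
Frame 8: OPEN (5+2=7). Cumulative: 69
Frame 9: SPARE (2+8=10). 10 + next roll (4) = 14. Cumulative: 83
Frame 10: OPEN. Sum of all frame-10 rolls (4+0) = 4. Cumulative: 87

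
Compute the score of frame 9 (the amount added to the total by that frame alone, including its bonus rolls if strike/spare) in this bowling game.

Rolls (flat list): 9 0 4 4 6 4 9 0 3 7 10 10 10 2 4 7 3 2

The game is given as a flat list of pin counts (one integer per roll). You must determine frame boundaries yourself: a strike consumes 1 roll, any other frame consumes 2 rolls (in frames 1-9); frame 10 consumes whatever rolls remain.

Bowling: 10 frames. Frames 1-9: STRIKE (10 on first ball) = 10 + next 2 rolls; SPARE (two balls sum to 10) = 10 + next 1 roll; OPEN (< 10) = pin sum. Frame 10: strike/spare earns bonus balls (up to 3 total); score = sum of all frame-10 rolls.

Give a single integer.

Answer: 6

Derivation:
Frame 1: OPEN (9+0=9). Cumulative: 9
Frame 2: OPEN (4+4=8). Cumulative: 17
Frame 3: SPARE (6+4=10). 10 + next roll (9) = 19. Cumulative: 36
Frame 4: OPEN (9+0=9). Cumulative: 45
Frame 5: SPARE (3+7=10). 10 + next roll (10) = 20. Cumulative: 65
Frame 6: STRIKE. 10 + next two rolls (10+10) = 30. Cumulative: 95
Frame 7: STRIKE. 10 + next two rolls (10+2) = 22. Cumulative: 117
Frame 8: STRIKE. 10 + next two rolls (2+4) = 16. Cumulative: 133
Frame 9: OPEN (2+4=6). Cumulative: 139
Frame 10: SPARE. Sum of all frame-10 rolls (7+3+2) = 12. Cumulative: 151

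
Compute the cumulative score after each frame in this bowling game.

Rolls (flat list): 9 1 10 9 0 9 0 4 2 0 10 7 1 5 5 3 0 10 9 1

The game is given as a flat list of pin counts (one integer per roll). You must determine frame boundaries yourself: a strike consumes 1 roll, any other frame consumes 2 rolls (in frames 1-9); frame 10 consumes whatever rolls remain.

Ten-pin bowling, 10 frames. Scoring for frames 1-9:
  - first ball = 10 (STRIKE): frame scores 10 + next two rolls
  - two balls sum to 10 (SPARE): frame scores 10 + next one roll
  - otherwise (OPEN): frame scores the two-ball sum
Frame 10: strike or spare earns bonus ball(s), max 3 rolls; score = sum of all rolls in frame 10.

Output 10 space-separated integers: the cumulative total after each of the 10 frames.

Answer: 20 39 48 57 63 80 88 101 104 124

Derivation:
Frame 1: SPARE (9+1=10). 10 + next roll (10) = 20. Cumulative: 20
Frame 2: STRIKE. 10 + next two rolls (9+0) = 19. Cumulative: 39
Frame 3: OPEN (9+0=9). Cumulative: 48
Frame 4: OPEN (9+0=9). Cumulative: 57
Frame 5: OPEN (4+2=6). Cumulative: 63
Frame 6: SPARE (0+10=10). 10 + next roll (7) = 17. Cumulative: 80
Frame 7: OPEN (7+1=8). Cumulative: 88
Frame 8: SPARE (5+5=10). 10 + next roll (3) = 13. Cumulative: 101
Frame 9: OPEN (3+0=3). Cumulative: 104
Frame 10: STRIKE. Sum of all frame-10 rolls (10+9+1) = 20. Cumulative: 124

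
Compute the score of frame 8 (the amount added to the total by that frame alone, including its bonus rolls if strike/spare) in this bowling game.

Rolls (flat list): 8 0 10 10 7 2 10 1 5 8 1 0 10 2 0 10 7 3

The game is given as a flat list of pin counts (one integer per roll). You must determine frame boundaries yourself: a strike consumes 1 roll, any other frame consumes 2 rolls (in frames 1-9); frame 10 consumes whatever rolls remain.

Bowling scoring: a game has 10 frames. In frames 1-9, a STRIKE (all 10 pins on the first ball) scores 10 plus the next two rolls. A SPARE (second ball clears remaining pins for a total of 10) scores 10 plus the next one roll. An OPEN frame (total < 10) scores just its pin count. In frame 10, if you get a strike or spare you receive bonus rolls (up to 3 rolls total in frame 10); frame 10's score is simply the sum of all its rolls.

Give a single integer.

Answer: 12

Derivation:
Frame 1: OPEN (8+0=8). Cumulative: 8
Frame 2: STRIKE. 10 + next two rolls (10+7) = 27. Cumulative: 35
Frame 3: STRIKE. 10 + next two rolls (7+2) = 19. Cumulative: 54
Frame 4: OPEN (7+2=9). Cumulative: 63
Frame 5: STRIKE. 10 + next two rolls (1+5) = 16. Cumulative: 79
Frame 6: OPEN (1+5=6). Cumulative: 85
Frame 7: OPEN (8+1=9). Cumulative: 94
Frame 8: SPARE (0+10=10). 10 + next roll (2) = 12. Cumulative: 106
Frame 9: OPEN (2+0=2). Cumulative: 108
Frame 10: STRIKE. Sum of all frame-10 rolls (10+7+3) = 20. Cumulative: 128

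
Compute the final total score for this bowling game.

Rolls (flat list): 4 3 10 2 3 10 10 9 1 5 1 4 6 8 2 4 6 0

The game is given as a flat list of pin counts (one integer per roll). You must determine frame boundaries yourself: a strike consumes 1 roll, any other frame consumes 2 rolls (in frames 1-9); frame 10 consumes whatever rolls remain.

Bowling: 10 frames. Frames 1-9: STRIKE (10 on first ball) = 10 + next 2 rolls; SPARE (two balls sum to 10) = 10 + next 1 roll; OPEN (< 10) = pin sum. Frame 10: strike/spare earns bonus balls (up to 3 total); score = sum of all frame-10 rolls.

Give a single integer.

Answer: 139

Derivation:
Frame 1: OPEN (4+3=7). Cumulative: 7
Frame 2: STRIKE. 10 + next two rolls (2+3) = 15. Cumulative: 22
Frame 3: OPEN (2+3=5). Cumulative: 27
Frame 4: STRIKE. 10 + next two rolls (10+9) = 29. Cumulative: 56
Frame 5: STRIKE. 10 + next two rolls (9+1) = 20. Cumulative: 76
Frame 6: SPARE (9+1=10). 10 + next roll (5) = 15. Cumulative: 91
Frame 7: OPEN (5+1=6). Cumulative: 97
Frame 8: SPARE (4+6=10). 10 + next roll (8) = 18. Cumulative: 115
Frame 9: SPARE (8+2=10). 10 + next roll (4) = 14. Cumulative: 129
Frame 10: SPARE. Sum of all frame-10 rolls (4+6+0) = 10. Cumulative: 139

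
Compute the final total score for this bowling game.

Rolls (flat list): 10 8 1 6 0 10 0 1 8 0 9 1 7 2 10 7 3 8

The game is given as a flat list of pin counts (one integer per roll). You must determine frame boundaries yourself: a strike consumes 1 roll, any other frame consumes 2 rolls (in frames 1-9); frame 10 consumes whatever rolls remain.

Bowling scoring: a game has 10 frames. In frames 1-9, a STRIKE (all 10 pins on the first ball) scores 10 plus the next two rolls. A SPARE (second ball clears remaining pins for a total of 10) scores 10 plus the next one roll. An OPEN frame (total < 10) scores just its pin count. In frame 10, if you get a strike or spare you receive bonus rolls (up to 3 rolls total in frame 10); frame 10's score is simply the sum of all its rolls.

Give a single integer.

Frame 1: STRIKE. 10 + next two rolls (8+1) = 19. Cumulative: 19
Frame 2: OPEN (8+1=9). Cumulative: 28
Frame 3: OPEN (6+0=6). Cumulative: 34
Frame 4: STRIKE. 10 + next two rolls (0+1) = 11. Cumulative: 45
Frame 5: OPEN (0+1=1). Cumulative: 46
Frame 6: OPEN (8+0=8). Cumulative: 54
Frame 7: SPARE (9+1=10). 10 + next roll (7) = 17. Cumulative: 71
Frame 8: OPEN (7+2=9). Cumulative: 80
Frame 9: STRIKE. 10 + next two rolls (7+3) = 20. Cumulative: 100
Frame 10: SPARE. Sum of all frame-10 rolls (7+3+8) = 18. Cumulative: 118

Answer: 118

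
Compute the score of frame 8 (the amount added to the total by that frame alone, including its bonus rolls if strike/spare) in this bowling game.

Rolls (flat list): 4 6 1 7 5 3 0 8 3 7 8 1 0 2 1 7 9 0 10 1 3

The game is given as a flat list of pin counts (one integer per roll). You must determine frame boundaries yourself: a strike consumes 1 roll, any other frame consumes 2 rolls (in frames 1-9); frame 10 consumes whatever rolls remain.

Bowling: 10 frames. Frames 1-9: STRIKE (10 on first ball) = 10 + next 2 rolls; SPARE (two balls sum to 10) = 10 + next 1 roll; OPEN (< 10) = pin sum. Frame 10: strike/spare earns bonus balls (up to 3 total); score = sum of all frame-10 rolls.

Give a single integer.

Answer: 8

Derivation:
Frame 1: SPARE (4+6=10). 10 + next roll (1) = 11. Cumulative: 11
Frame 2: OPEN (1+7=8). Cumulative: 19
Frame 3: OPEN (5+3=8). Cumulative: 27
Frame 4: OPEN (0+8=8). Cumulative: 35
Frame 5: SPARE (3+7=10). 10 + next roll (8) = 18. Cumulative: 53
Frame 6: OPEN (8+1=9). Cumulative: 62
Frame 7: OPEN (0+2=2). Cumulative: 64
Frame 8: OPEN (1+7=8). Cumulative: 72
Frame 9: OPEN (9+0=9). Cumulative: 81
Frame 10: STRIKE. Sum of all frame-10 rolls (10+1+3) = 14. Cumulative: 95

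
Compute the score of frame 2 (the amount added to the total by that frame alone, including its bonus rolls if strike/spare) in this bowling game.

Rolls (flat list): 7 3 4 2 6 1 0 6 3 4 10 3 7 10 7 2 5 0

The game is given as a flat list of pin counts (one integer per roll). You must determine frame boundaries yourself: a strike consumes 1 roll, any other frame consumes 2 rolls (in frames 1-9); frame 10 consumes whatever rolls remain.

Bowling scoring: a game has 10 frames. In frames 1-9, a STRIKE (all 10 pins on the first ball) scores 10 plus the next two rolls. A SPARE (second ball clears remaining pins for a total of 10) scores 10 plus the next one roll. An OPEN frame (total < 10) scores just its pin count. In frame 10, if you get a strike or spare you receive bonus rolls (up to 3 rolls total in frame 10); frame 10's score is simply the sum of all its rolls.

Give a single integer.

Answer: 6

Derivation:
Frame 1: SPARE (7+3=10). 10 + next roll (4) = 14. Cumulative: 14
Frame 2: OPEN (4+2=6). Cumulative: 20
Frame 3: OPEN (6+1=7). Cumulative: 27
Frame 4: OPEN (0+6=6). Cumulative: 33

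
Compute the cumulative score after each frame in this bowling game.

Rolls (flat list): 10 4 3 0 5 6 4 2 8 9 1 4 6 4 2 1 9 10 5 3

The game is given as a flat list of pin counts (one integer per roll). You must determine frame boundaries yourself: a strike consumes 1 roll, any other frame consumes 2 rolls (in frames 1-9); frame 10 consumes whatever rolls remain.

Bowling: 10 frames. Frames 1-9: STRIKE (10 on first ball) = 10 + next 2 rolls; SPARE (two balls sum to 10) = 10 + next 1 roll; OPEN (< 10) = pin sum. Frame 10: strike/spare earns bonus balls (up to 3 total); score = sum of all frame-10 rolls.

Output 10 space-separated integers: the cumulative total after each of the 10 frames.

Answer: 17 24 29 41 60 74 88 94 114 132

Derivation:
Frame 1: STRIKE. 10 + next two rolls (4+3) = 17. Cumulative: 17
Frame 2: OPEN (4+3=7). Cumulative: 24
Frame 3: OPEN (0+5=5). Cumulative: 29
Frame 4: SPARE (6+4=10). 10 + next roll (2) = 12. Cumulative: 41
Frame 5: SPARE (2+8=10). 10 + next roll (9) = 19. Cumulative: 60
Frame 6: SPARE (9+1=10). 10 + next roll (4) = 14. Cumulative: 74
Frame 7: SPARE (4+6=10). 10 + next roll (4) = 14. Cumulative: 88
Frame 8: OPEN (4+2=6). Cumulative: 94
Frame 9: SPARE (1+9=10). 10 + next roll (10) = 20. Cumulative: 114
Frame 10: STRIKE. Sum of all frame-10 rolls (10+5+3) = 18. Cumulative: 132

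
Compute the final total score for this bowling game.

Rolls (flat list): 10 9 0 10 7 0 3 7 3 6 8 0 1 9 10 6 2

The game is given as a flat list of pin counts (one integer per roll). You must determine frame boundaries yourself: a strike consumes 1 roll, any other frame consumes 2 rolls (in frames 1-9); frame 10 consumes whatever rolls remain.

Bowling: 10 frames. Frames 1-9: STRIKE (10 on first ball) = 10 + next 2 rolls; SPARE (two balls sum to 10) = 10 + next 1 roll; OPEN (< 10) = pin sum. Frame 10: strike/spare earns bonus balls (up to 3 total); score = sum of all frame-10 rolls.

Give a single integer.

Frame 1: STRIKE. 10 + next two rolls (9+0) = 19. Cumulative: 19
Frame 2: OPEN (9+0=9). Cumulative: 28
Frame 3: STRIKE. 10 + next two rolls (7+0) = 17. Cumulative: 45
Frame 4: OPEN (7+0=7). Cumulative: 52
Frame 5: SPARE (3+7=10). 10 + next roll (3) = 13. Cumulative: 65
Frame 6: OPEN (3+6=9). Cumulative: 74
Frame 7: OPEN (8+0=8). Cumulative: 82
Frame 8: SPARE (1+9=10). 10 + next roll (10) = 20. Cumulative: 102
Frame 9: STRIKE. 10 + next two rolls (6+2) = 18. Cumulative: 120
Frame 10: OPEN. Sum of all frame-10 rolls (6+2) = 8. Cumulative: 128

Answer: 128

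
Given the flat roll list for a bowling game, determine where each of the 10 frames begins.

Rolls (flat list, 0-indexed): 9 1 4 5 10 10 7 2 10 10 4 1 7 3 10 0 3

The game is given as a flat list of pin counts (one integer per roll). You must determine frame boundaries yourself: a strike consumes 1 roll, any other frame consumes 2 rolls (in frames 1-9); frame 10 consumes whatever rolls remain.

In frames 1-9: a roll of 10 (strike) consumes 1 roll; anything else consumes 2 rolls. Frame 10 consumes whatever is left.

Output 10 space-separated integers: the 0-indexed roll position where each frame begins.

Answer: 0 2 4 5 6 8 9 10 12 14

Derivation:
Frame 1 starts at roll index 0: rolls=9,1 (sum=10), consumes 2 rolls
Frame 2 starts at roll index 2: rolls=4,5 (sum=9), consumes 2 rolls
Frame 3 starts at roll index 4: roll=10 (strike), consumes 1 roll
Frame 4 starts at roll index 5: roll=10 (strike), consumes 1 roll
Frame 5 starts at roll index 6: rolls=7,2 (sum=9), consumes 2 rolls
Frame 6 starts at roll index 8: roll=10 (strike), consumes 1 roll
Frame 7 starts at roll index 9: roll=10 (strike), consumes 1 roll
Frame 8 starts at roll index 10: rolls=4,1 (sum=5), consumes 2 rolls
Frame 9 starts at roll index 12: rolls=7,3 (sum=10), consumes 2 rolls
Frame 10 starts at roll index 14: 3 remaining rolls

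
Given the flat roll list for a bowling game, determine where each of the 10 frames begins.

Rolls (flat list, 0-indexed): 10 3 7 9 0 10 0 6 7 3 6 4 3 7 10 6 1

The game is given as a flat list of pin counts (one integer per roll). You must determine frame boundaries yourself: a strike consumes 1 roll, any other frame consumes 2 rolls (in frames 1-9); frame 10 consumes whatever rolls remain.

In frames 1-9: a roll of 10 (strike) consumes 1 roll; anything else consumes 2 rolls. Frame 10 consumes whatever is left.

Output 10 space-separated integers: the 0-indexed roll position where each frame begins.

Answer: 0 1 3 5 6 8 10 12 14 15

Derivation:
Frame 1 starts at roll index 0: roll=10 (strike), consumes 1 roll
Frame 2 starts at roll index 1: rolls=3,7 (sum=10), consumes 2 rolls
Frame 3 starts at roll index 3: rolls=9,0 (sum=9), consumes 2 rolls
Frame 4 starts at roll index 5: roll=10 (strike), consumes 1 roll
Frame 5 starts at roll index 6: rolls=0,6 (sum=6), consumes 2 rolls
Frame 6 starts at roll index 8: rolls=7,3 (sum=10), consumes 2 rolls
Frame 7 starts at roll index 10: rolls=6,4 (sum=10), consumes 2 rolls
Frame 8 starts at roll index 12: rolls=3,7 (sum=10), consumes 2 rolls
Frame 9 starts at roll index 14: roll=10 (strike), consumes 1 roll
Frame 10 starts at roll index 15: 2 remaining rolls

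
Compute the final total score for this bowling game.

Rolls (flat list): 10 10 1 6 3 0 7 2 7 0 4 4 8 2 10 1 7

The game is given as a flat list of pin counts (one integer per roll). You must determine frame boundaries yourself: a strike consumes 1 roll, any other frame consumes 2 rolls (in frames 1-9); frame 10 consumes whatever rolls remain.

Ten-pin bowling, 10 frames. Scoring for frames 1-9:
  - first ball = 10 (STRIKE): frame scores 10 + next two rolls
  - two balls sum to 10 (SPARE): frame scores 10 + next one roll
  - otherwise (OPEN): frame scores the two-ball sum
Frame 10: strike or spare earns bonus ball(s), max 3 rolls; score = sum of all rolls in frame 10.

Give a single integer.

Answer: 118

Derivation:
Frame 1: STRIKE. 10 + next two rolls (10+1) = 21. Cumulative: 21
Frame 2: STRIKE. 10 + next two rolls (1+6) = 17. Cumulative: 38
Frame 3: OPEN (1+6=7). Cumulative: 45
Frame 4: OPEN (3+0=3). Cumulative: 48
Frame 5: OPEN (7+2=9). Cumulative: 57
Frame 6: OPEN (7+0=7). Cumulative: 64
Frame 7: OPEN (4+4=8). Cumulative: 72
Frame 8: SPARE (8+2=10). 10 + next roll (10) = 20. Cumulative: 92
Frame 9: STRIKE. 10 + next two rolls (1+7) = 18. Cumulative: 110
Frame 10: OPEN. Sum of all frame-10 rolls (1+7) = 8. Cumulative: 118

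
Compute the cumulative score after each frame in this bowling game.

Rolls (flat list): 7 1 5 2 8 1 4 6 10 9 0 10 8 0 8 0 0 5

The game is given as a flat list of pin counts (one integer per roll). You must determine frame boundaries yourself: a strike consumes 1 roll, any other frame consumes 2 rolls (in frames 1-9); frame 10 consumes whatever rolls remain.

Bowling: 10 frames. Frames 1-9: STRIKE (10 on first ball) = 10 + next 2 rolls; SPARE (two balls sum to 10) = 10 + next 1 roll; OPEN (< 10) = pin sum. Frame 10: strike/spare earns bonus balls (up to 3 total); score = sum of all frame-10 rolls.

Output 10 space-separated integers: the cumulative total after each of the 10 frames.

Frame 1: OPEN (7+1=8). Cumulative: 8
Frame 2: OPEN (5+2=7). Cumulative: 15
Frame 3: OPEN (8+1=9). Cumulative: 24
Frame 4: SPARE (4+6=10). 10 + next roll (10) = 20. Cumulative: 44
Frame 5: STRIKE. 10 + next two rolls (9+0) = 19. Cumulative: 63
Frame 6: OPEN (9+0=9). Cumulative: 72
Frame 7: STRIKE. 10 + next two rolls (8+0) = 18. Cumulative: 90
Frame 8: OPEN (8+0=8). Cumulative: 98
Frame 9: OPEN (8+0=8). Cumulative: 106
Frame 10: OPEN. Sum of all frame-10 rolls (0+5) = 5. Cumulative: 111

Answer: 8 15 24 44 63 72 90 98 106 111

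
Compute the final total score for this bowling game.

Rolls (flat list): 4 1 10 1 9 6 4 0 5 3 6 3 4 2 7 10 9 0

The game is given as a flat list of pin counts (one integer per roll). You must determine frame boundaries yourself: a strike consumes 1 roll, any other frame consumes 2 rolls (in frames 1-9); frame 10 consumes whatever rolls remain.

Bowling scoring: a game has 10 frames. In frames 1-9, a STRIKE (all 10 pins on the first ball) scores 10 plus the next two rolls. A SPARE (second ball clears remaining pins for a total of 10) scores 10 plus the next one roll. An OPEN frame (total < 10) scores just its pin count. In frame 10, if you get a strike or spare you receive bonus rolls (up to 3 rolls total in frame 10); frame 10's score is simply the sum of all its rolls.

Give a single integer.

Answer: 109

Derivation:
Frame 1: OPEN (4+1=5). Cumulative: 5
Frame 2: STRIKE. 10 + next two rolls (1+9) = 20. Cumulative: 25
Frame 3: SPARE (1+9=10). 10 + next roll (6) = 16. Cumulative: 41
Frame 4: SPARE (6+4=10). 10 + next roll (0) = 10. Cumulative: 51
Frame 5: OPEN (0+5=5). Cumulative: 56
Frame 6: OPEN (3+6=9). Cumulative: 65
Frame 7: OPEN (3+4=7). Cumulative: 72
Frame 8: OPEN (2+7=9). Cumulative: 81
Frame 9: STRIKE. 10 + next two rolls (9+0) = 19. Cumulative: 100
Frame 10: OPEN. Sum of all frame-10 rolls (9+0) = 9. Cumulative: 109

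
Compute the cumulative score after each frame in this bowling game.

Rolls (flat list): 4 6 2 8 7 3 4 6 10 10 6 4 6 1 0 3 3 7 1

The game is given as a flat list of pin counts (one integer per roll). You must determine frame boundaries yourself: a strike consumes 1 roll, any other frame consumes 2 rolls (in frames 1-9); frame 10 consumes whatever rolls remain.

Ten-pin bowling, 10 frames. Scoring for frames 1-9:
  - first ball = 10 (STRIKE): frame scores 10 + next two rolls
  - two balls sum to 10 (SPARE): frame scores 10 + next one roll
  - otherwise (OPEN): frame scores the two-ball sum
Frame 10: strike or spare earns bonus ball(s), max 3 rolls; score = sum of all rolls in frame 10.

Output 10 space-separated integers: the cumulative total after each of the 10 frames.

Frame 1: SPARE (4+6=10). 10 + next roll (2) = 12. Cumulative: 12
Frame 2: SPARE (2+8=10). 10 + next roll (7) = 17. Cumulative: 29
Frame 3: SPARE (7+3=10). 10 + next roll (4) = 14. Cumulative: 43
Frame 4: SPARE (4+6=10). 10 + next roll (10) = 20. Cumulative: 63
Frame 5: STRIKE. 10 + next two rolls (10+6) = 26. Cumulative: 89
Frame 6: STRIKE. 10 + next two rolls (6+4) = 20. Cumulative: 109
Frame 7: SPARE (6+4=10). 10 + next roll (6) = 16. Cumulative: 125
Frame 8: OPEN (6+1=7). Cumulative: 132
Frame 9: OPEN (0+3=3). Cumulative: 135
Frame 10: SPARE. Sum of all frame-10 rolls (3+7+1) = 11. Cumulative: 146

Answer: 12 29 43 63 89 109 125 132 135 146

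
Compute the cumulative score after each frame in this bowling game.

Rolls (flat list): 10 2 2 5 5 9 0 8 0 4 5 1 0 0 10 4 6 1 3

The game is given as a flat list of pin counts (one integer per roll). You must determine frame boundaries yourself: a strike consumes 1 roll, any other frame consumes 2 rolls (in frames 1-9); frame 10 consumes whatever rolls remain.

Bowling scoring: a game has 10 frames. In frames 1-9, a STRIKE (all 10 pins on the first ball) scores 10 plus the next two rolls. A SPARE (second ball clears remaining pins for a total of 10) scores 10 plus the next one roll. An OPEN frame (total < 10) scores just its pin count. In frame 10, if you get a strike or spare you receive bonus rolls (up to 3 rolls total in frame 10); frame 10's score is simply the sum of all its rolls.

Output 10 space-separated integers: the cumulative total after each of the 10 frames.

Frame 1: STRIKE. 10 + next two rolls (2+2) = 14. Cumulative: 14
Frame 2: OPEN (2+2=4). Cumulative: 18
Frame 3: SPARE (5+5=10). 10 + next roll (9) = 19. Cumulative: 37
Frame 4: OPEN (9+0=9). Cumulative: 46
Frame 5: OPEN (8+0=8). Cumulative: 54
Frame 6: OPEN (4+5=9). Cumulative: 63
Frame 7: OPEN (1+0=1). Cumulative: 64
Frame 8: SPARE (0+10=10). 10 + next roll (4) = 14. Cumulative: 78
Frame 9: SPARE (4+6=10). 10 + next roll (1) = 11. Cumulative: 89
Frame 10: OPEN. Sum of all frame-10 rolls (1+3) = 4. Cumulative: 93

Answer: 14 18 37 46 54 63 64 78 89 93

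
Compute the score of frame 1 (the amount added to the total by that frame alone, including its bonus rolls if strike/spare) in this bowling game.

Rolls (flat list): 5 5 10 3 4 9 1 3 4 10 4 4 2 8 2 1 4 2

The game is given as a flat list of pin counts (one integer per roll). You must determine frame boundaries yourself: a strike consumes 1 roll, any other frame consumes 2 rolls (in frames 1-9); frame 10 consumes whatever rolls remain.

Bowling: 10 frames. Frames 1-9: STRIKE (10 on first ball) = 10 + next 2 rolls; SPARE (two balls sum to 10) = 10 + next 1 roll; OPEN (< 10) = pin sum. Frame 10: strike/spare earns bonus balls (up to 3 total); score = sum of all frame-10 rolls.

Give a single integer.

Answer: 20

Derivation:
Frame 1: SPARE (5+5=10). 10 + next roll (10) = 20. Cumulative: 20
Frame 2: STRIKE. 10 + next two rolls (3+4) = 17. Cumulative: 37
Frame 3: OPEN (3+4=7). Cumulative: 44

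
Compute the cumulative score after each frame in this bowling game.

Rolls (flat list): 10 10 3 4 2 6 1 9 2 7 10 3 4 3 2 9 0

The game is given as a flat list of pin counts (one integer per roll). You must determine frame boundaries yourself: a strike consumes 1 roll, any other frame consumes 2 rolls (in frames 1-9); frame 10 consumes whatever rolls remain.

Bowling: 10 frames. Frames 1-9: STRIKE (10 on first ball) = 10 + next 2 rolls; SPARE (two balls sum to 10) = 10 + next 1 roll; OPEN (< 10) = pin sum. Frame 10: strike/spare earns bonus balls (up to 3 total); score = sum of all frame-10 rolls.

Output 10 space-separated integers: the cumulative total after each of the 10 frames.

Answer: 23 40 47 55 67 76 93 100 105 114

Derivation:
Frame 1: STRIKE. 10 + next two rolls (10+3) = 23. Cumulative: 23
Frame 2: STRIKE. 10 + next two rolls (3+4) = 17. Cumulative: 40
Frame 3: OPEN (3+4=7). Cumulative: 47
Frame 4: OPEN (2+6=8). Cumulative: 55
Frame 5: SPARE (1+9=10). 10 + next roll (2) = 12. Cumulative: 67
Frame 6: OPEN (2+7=9). Cumulative: 76
Frame 7: STRIKE. 10 + next two rolls (3+4) = 17. Cumulative: 93
Frame 8: OPEN (3+4=7). Cumulative: 100
Frame 9: OPEN (3+2=5). Cumulative: 105
Frame 10: OPEN. Sum of all frame-10 rolls (9+0) = 9. Cumulative: 114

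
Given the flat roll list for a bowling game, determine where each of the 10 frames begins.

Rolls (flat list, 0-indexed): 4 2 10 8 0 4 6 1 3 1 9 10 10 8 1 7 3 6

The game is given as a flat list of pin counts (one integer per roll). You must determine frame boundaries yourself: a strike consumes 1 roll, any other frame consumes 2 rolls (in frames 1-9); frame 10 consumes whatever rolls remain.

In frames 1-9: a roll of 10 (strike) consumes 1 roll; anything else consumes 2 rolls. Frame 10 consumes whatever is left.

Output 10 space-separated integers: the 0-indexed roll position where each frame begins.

Frame 1 starts at roll index 0: rolls=4,2 (sum=6), consumes 2 rolls
Frame 2 starts at roll index 2: roll=10 (strike), consumes 1 roll
Frame 3 starts at roll index 3: rolls=8,0 (sum=8), consumes 2 rolls
Frame 4 starts at roll index 5: rolls=4,6 (sum=10), consumes 2 rolls
Frame 5 starts at roll index 7: rolls=1,3 (sum=4), consumes 2 rolls
Frame 6 starts at roll index 9: rolls=1,9 (sum=10), consumes 2 rolls
Frame 7 starts at roll index 11: roll=10 (strike), consumes 1 roll
Frame 8 starts at roll index 12: roll=10 (strike), consumes 1 roll
Frame 9 starts at roll index 13: rolls=8,1 (sum=9), consumes 2 rolls
Frame 10 starts at roll index 15: 3 remaining rolls

Answer: 0 2 3 5 7 9 11 12 13 15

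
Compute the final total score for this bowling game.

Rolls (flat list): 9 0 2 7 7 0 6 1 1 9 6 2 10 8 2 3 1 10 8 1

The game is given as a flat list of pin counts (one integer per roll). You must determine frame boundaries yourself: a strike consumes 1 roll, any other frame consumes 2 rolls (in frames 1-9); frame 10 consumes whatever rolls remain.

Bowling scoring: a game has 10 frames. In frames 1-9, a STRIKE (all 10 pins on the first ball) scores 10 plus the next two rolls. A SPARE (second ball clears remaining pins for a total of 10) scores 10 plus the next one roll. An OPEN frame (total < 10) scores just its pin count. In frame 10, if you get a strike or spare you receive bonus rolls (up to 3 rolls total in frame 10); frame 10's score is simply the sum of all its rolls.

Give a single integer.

Answer: 112

Derivation:
Frame 1: OPEN (9+0=9). Cumulative: 9
Frame 2: OPEN (2+7=9). Cumulative: 18
Frame 3: OPEN (7+0=7). Cumulative: 25
Frame 4: OPEN (6+1=7). Cumulative: 32
Frame 5: SPARE (1+9=10). 10 + next roll (6) = 16. Cumulative: 48
Frame 6: OPEN (6+2=8). Cumulative: 56
Frame 7: STRIKE. 10 + next two rolls (8+2) = 20. Cumulative: 76
Frame 8: SPARE (8+2=10). 10 + next roll (3) = 13. Cumulative: 89
Frame 9: OPEN (3+1=4). Cumulative: 93
Frame 10: STRIKE. Sum of all frame-10 rolls (10+8+1) = 19. Cumulative: 112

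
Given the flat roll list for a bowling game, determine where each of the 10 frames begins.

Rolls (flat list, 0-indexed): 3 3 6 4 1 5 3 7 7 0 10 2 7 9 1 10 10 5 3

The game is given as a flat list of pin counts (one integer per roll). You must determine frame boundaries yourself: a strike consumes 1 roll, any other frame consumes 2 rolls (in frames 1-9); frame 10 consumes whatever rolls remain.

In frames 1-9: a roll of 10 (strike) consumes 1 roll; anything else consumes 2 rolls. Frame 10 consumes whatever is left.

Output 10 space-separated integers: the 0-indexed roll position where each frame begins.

Answer: 0 2 4 6 8 10 11 13 15 16

Derivation:
Frame 1 starts at roll index 0: rolls=3,3 (sum=6), consumes 2 rolls
Frame 2 starts at roll index 2: rolls=6,4 (sum=10), consumes 2 rolls
Frame 3 starts at roll index 4: rolls=1,5 (sum=6), consumes 2 rolls
Frame 4 starts at roll index 6: rolls=3,7 (sum=10), consumes 2 rolls
Frame 5 starts at roll index 8: rolls=7,0 (sum=7), consumes 2 rolls
Frame 6 starts at roll index 10: roll=10 (strike), consumes 1 roll
Frame 7 starts at roll index 11: rolls=2,7 (sum=9), consumes 2 rolls
Frame 8 starts at roll index 13: rolls=9,1 (sum=10), consumes 2 rolls
Frame 9 starts at roll index 15: roll=10 (strike), consumes 1 roll
Frame 10 starts at roll index 16: 3 remaining rolls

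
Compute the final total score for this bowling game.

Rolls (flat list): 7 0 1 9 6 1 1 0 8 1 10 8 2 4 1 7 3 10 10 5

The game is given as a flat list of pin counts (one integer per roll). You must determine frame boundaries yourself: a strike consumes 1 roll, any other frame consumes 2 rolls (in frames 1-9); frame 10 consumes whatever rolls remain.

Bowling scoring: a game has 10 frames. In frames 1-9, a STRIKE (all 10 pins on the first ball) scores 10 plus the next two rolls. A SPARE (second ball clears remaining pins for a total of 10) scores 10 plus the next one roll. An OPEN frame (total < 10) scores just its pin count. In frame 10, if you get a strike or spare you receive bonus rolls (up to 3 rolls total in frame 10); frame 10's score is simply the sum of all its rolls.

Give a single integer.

Frame 1: OPEN (7+0=7). Cumulative: 7
Frame 2: SPARE (1+9=10). 10 + next roll (6) = 16. Cumulative: 23
Frame 3: OPEN (6+1=7). Cumulative: 30
Frame 4: OPEN (1+0=1). Cumulative: 31
Frame 5: OPEN (8+1=9). Cumulative: 40
Frame 6: STRIKE. 10 + next two rolls (8+2) = 20. Cumulative: 60
Frame 7: SPARE (8+2=10). 10 + next roll (4) = 14. Cumulative: 74
Frame 8: OPEN (4+1=5). Cumulative: 79
Frame 9: SPARE (7+3=10). 10 + next roll (10) = 20. Cumulative: 99
Frame 10: STRIKE. Sum of all frame-10 rolls (10+10+5) = 25. Cumulative: 124

Answer: 124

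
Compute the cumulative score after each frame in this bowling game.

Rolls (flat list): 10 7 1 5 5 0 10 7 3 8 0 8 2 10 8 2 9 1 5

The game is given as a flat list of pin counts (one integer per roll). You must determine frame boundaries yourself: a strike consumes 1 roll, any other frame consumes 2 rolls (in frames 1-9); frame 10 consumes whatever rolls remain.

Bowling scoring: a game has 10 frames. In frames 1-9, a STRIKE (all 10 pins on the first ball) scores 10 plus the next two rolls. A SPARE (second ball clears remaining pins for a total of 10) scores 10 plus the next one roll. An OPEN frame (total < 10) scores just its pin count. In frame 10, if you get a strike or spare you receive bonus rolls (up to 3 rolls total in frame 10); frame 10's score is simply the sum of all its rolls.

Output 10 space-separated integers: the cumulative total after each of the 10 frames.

Frame 1: STRIKE. 10 + next two rolls (7+1) = 18. Cumulative: 18
Frame 2: OPEN (7+1=8). Cumulative: 26
Frame 3: SPARE (5+5=10). 10 + next roll (0) = 10. Cumulative: 36
Frame 4: SPARE (0+10=10). 10 + next roll (7) = 17. Cumulative: 53
Frame 5: SPARE (7+3=10). 10 + next roll (8) = 18. Cumulative: 71
Frame 6: OPEN (8+0=8). Cumulative: 79
Frame 7: SPARE (8+2=10). 10 + next roll (10) = 20. Cumulative: 99
Frame 8: STRIKE. 10 + next two rolls (8+2) = 20. Cumulative: 119
Frame 9: SPARE (8+2=10). 10 + next roll (9) = 19. Cumulative: 138
Frame 10: SPARE. Sum of all frame-10 rolls (9+1+5) = 15. Cumulative: 153

Answer: 18 26 36 53 71 79 99 119 138 153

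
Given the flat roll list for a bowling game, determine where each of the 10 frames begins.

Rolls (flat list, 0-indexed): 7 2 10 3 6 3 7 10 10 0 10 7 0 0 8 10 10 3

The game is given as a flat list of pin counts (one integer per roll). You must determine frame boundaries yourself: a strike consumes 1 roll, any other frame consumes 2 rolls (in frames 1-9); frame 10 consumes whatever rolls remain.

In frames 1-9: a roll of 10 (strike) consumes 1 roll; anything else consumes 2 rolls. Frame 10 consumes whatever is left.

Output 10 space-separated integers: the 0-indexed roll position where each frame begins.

Answer: 0 2 3 5 7 8 9 11 13 15

Derivation:
Frame 1 starts at roll index 0: rolls=7,2 (sum=9), consumes 2 rolls
Frame 2 starts at roll index 2: roll=10 (strike), consumes 1 roll
Frame 3 starts at roll index 3: rolls=3,6 (sum=9), consumes 2 rolls
Frame 4 starts at roll index 5: rolls=3,7 (sum=10), consumes 2 rolls
Frame 5 starts at roll index 7: roll=10 (strike), consumes 1 roll
Frame 6 starts at roll index 8: roll=10 (strike), consumes 1 roll
Frame 7 starts at roll index 9: rolls=0,10 (sum=10), consumes 2 rolls
Frame 8 starts at roll index 11: rolls=7,0 (sum=7), consumes 2 rolls
Frame 9 starts at roll index 13: rolls=0,8 (sum=8), consumes 2 rolls
Frame 10 starts at roll index 15: 3 remaining rolls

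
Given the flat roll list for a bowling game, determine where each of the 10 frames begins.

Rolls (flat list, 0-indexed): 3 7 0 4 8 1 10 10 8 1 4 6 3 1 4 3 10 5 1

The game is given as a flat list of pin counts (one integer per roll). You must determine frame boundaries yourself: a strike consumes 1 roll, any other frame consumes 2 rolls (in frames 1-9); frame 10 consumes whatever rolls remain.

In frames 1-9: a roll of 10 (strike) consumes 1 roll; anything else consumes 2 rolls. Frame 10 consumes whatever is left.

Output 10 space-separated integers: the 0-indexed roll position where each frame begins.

Answer: 0 2 4 6 7 8 10 12 14 16

Derivation:
Frame 1 starts at roll index 0: rolls=3,7 (sum=10), consumes 2 rolls
Frame 2 starts at roll index 2: rolls=0,4 (sum=4), consumes 2 rolls
Frame 3 starts at roll index 4: rolls=8,1 (sum=9), consumes 2 rolls
Frame 4 starts at roll index 6: roll=10 (strike), consumes 1 roll
Frame 5 starts at roll index 7: roll=10 (strike), consumes 1 roll
Frame 6 starts at roll index 8: rolls=8,1 (sum=9), consumes 2 rolls
Frame 7 starts at roll index 10: rolls=4,6 (sum=10), consumes 2 rolls
Frame 8 starts at roll index 12: rolls=3,1 (sum=4), consumes 2 rolls
Frame 9 starts at roll index 14: rolls=4,3 (sum=7), consumes 2 rolls
Frame 10 starts at roll index 16: 3 remaining rolls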